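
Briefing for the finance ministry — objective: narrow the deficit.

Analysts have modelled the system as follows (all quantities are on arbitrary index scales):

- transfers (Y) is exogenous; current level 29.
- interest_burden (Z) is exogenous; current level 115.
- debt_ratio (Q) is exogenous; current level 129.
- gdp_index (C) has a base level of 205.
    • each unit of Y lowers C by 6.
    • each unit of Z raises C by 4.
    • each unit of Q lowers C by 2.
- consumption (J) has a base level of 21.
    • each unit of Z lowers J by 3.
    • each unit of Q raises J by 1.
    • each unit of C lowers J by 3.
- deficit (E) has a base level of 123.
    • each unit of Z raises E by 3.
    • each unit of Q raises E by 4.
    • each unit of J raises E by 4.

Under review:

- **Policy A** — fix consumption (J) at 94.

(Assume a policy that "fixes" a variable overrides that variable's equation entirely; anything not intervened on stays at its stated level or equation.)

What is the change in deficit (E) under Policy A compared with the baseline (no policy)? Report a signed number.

3952

Baseline:
  Y = 29
  Z = 115
  Q = 129
  C = 205 − 6·29 + 4·115 − 2·129 = 233
  J = 21 − 3·115 + 129 − 3·233 = -894
  E = 123 + 3·115 + 4·129 + 4·(-894) = -2592
Policy A (J := 94):
  Y = 29
  Z = 115
  Q = 129
  C = 205 − 6·29 + 4·115 − 2·129 = 233
  J = 94
  E = 123 + 3·115 + 4·129 + 4·94 = 1360
Change in E: 1360 − (-2592) = 3952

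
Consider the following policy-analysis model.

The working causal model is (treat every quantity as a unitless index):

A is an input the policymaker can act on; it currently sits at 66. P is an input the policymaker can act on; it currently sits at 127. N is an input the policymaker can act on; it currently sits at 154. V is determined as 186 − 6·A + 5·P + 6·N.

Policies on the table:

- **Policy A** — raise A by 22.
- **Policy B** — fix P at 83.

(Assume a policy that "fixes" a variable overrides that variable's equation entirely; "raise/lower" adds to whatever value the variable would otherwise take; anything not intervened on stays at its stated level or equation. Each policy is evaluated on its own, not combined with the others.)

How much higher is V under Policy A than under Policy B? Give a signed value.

88

Policy A (A + 22):
  A = 66 + 22 = 88
  P = 127
  N = 154
  V = 186 − 6·88 + 5·127 + 6·154 = 1217
Policy B (P := 83):
  A = 66
  P = 83
  N = 154
  V = 186 − 6·66 + 5·83 + 6·154 = 1129
V: 1217 − 1129 = 88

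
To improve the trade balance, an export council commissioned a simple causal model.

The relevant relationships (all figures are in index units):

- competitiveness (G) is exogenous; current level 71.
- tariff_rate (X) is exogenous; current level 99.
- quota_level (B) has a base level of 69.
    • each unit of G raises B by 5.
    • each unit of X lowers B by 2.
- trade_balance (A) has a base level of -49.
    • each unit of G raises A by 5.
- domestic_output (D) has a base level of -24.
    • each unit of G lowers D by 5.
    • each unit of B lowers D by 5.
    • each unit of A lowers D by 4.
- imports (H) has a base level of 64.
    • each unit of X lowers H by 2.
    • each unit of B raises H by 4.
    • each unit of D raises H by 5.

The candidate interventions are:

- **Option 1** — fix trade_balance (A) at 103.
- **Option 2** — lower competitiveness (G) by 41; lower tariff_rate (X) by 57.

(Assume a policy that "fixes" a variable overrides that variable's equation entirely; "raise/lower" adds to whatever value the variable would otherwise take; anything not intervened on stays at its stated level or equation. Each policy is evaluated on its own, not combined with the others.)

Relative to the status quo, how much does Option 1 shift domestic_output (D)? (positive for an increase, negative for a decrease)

812

Baseline:
  G = 71
  X = 99
  B = 69 + 5·71 − 2·99 = 226
  A = -49 + 5·71 = 306
  D = -24 − 5·71 − 5·226 − 4·306 = -2733
Option 1 (A := 103):
  G = 71
  X = 99
  B = 69 + 5·71 − 2·99 = 226
  A = 103
  D = -24 − 5·71 − 5·226 − 4·103 = -1921
Change in D: -1921 − (-2733) = 812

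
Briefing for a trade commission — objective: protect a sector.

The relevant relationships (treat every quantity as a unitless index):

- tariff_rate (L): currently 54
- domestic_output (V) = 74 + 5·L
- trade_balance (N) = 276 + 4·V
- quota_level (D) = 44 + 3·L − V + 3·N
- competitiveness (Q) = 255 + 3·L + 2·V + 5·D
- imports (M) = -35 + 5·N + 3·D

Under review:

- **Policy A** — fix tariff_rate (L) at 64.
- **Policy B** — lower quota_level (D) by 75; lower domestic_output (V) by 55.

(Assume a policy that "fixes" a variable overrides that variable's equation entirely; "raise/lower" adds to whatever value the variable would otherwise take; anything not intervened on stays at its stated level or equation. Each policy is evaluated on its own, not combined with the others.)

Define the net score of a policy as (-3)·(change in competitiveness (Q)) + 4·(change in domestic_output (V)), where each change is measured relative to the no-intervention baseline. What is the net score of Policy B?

Baseline:
  L = 54
  V = 74 + 5·54 = 344
  N = 276 + 4·344 = 1652
  D = 44 + 3·54 − 344 + 3·1652 = 4818
  Q = 255 + 3·54 + 2·344 + 5·4818 = 25195
Policy B (D − 75, V − 55):
  L = 54
  V = 74 + 5·54 (−55 from intervention) = 289
  N = 276 + 4·289 = 1432
  D = 44 + 3·54 − 289 + 3·1432 (−75 from intervention) = 4138
  Q = 255 + 3·54 + 2·289 + 5·4138 = 21685
ΔQ = 21685 − 25195 = -3510; ΔV = 289 − 344 = -55
Score = (-3)·(-3510) + 4·(-55) = 10310

10310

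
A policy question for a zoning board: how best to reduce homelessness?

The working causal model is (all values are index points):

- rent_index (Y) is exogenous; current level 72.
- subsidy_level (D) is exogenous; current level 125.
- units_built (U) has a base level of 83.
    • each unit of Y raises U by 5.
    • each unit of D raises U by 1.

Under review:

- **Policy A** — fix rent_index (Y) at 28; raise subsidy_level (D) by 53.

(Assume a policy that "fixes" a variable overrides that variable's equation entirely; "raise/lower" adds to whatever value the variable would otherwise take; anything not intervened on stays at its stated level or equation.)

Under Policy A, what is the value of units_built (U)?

Policy A (Y := 28, D + 53):
  Y = 28
  D = 125 + 53 = 178
  U = 83 + 5·28 + 178 = 401

401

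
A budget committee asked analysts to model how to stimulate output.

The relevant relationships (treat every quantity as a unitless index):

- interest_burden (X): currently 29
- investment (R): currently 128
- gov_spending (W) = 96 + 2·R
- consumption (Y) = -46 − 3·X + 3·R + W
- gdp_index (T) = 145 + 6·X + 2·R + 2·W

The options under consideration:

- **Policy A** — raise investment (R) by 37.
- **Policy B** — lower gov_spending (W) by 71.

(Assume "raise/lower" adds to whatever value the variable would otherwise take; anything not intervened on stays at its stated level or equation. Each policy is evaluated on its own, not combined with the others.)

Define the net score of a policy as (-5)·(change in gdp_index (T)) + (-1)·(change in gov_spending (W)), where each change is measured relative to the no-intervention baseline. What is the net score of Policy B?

781

Baseline:
  X = 29
  R = 128
  W = 96 + 2·128 = 352
  T = 145 + 6·29 + 2·128 + 2·352 = 1279
Policy B (W − 71):
  X = 29
  R = 128
  W = 96 + 2·128 (−71 from intervention) = 281
  T = 145 + 6·29 + 2·128 + 2·281 = 1137
ΔT = 1137 − 1279 = -142; ΔW = 281 − 352 = -71
Score = (-5)·(-142) + (-1)·(-71) = 781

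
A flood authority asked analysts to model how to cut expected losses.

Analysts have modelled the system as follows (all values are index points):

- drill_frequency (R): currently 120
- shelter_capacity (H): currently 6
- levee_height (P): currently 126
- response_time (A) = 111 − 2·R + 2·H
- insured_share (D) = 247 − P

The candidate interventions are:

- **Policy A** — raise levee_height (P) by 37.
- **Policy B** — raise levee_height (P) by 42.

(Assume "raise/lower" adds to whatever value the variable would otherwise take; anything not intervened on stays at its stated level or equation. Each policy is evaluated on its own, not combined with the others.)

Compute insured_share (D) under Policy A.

Policy A (P + 37):
  P = 126 + 37 = 163
  D = 247 − 163 = 84

84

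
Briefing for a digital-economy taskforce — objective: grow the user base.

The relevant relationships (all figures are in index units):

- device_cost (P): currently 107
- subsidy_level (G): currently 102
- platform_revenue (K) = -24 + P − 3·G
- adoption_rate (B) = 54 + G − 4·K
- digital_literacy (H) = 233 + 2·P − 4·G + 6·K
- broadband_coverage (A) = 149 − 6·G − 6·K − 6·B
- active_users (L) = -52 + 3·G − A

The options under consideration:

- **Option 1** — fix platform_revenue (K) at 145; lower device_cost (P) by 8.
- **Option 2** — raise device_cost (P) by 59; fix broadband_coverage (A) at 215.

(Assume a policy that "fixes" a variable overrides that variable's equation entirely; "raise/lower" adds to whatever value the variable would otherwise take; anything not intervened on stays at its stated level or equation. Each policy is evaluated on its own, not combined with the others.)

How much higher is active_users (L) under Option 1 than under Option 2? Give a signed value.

-996

Option 1 (K := 145, P − 8):
  P = 107 − 8 = 99
  G = 102
  K = 145
  B = 54 + 102 − 4·145 = -424
  A = 149 − 6·102 − 6·145 − 6·(-424) = 1211
  L = -52 + 3·102 − 1211 = -957
Option 2 (P + 59, A := 215):
  P = 107 + 59 = 166
  G = 102
  K = -24 + 166 − 3·102 = -164
  B = 54 + 102 − 4·(-164) = 812
  A = 215
  L = -52 + 3·102 − 215 = 39
L: -957 − 39 = -996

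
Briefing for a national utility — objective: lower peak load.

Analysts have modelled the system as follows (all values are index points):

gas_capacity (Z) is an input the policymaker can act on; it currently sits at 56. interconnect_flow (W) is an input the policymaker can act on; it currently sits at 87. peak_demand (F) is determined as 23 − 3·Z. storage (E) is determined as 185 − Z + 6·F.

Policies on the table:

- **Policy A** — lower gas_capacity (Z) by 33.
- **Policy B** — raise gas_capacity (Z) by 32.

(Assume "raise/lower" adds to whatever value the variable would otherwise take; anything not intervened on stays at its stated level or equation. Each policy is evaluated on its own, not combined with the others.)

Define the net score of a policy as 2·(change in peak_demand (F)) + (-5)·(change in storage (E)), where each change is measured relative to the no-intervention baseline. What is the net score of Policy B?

2848

Baseline:
  Z = 56
  F = 23 − 3·56 = -145
  E = 185 − 56 + 6·(-145) = -741
Policy B (Z + 32):
  Z = 56 + 32 = 88
  F = 23 − 3·88 = -241
  E = 185 − 88 + 6·(-241) = -1349
ΔF = -241 − (-145) = -96; ΔE = -1349 − (-741) = -608
Score = 2·(-96) + (-5)·(-608) = 2848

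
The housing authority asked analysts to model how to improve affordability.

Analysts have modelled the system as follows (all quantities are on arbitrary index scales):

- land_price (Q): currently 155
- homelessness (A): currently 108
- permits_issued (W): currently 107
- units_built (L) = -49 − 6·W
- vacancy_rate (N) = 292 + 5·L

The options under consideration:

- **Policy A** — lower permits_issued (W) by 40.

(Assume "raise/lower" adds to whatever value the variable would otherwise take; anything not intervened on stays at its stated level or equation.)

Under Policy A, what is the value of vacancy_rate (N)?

-1963

Policy A (W − 40):
  W = 107 − 40 = 67
  L = -49 − 6·67 = -451
  N = 292 + 5·(-451) = -1963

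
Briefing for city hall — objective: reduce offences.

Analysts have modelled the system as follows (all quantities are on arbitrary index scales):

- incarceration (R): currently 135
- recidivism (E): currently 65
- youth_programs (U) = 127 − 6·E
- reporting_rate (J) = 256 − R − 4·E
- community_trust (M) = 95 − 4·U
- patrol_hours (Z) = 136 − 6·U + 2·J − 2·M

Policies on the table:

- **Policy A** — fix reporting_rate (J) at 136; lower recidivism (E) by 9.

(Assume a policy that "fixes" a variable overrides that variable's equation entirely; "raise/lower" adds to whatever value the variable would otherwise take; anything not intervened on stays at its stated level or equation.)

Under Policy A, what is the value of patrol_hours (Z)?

-200

Policy A (J := 136, E − 9):
  R = 135
  E = 65 − 9 = 56
  U = 127 − 6·56 = -209
  J = 136
  M = 95 − 4·(-209) = 931
  Z = 136 − 6·(-209) + 2·136 − 2·931 = -200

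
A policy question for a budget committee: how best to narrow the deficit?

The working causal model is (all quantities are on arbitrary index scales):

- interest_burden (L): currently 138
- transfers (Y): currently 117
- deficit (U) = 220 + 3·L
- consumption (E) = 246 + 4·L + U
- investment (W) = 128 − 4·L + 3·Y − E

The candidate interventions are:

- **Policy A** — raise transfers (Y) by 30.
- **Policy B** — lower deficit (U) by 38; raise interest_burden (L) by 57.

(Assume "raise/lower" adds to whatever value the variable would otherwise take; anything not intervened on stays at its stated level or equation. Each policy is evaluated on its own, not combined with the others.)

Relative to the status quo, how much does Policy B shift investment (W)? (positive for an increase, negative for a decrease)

Baseline:
  L = 138
  Y = 117
  U = 220 + 3·138 = 634
  E = 246 + 4·138 + 634 = 1432
  W = 128 − 4·138 + 3·117 − 1432 = -1505
Policy B (U − 38, L + 57):
  L = 138 + 57 = 195
  Y = 117
  U = 220 + 3·195 (−38 from intervention) = 767
  E = 246 + 4·195 + 767 = 1793
  W = 128 − 4·195 + 3·117 − 1793 = -2094
Change in W: -2094 − (-1505) = -589

-589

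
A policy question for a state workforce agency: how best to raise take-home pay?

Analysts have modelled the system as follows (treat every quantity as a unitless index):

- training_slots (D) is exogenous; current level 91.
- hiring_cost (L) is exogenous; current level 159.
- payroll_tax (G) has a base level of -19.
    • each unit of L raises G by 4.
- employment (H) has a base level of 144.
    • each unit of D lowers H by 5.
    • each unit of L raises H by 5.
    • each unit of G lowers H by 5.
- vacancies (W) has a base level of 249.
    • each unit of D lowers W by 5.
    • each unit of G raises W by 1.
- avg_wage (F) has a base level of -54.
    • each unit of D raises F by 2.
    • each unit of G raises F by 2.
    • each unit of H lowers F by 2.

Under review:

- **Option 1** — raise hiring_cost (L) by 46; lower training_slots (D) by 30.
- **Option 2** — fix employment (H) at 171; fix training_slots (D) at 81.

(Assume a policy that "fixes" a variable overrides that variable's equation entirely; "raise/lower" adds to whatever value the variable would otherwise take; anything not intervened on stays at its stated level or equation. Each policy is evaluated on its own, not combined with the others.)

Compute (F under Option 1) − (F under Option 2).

6952

Option 1 (L + 46, D − 30):
  D = 91 − 30 = 61
  L = 159 + 46 = 205
  G = -19 + 4·205 = 801
  H = 144 − 5·61 + 5·205 − 5·801 = -3141
  F = -54 + 2·61 + 2·801 − 2·(-3141) = 7952
Option 2 (H := 171, D := 81):
  D = 81
  L = 159
  G = -19 + 4·159 = 617
  H = 171
  F = -54 + 2·81 + 2·617 − 2·171 = 1000
F: 7952 − 1000 = 6952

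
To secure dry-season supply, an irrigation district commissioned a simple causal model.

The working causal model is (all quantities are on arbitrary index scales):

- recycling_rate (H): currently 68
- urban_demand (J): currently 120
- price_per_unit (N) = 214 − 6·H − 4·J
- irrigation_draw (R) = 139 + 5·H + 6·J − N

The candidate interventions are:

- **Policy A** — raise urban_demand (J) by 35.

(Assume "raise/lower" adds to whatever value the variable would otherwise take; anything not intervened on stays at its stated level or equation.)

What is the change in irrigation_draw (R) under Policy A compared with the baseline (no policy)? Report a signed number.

350

Baseline:
  H = 68
  J = 120
  N = 214 − 6·68 − 4·120 = -674
  R = 139 + 5·68 + 6·120 − (-674) = 1873
Policy A (J + 35):
  H = 68
  J = 120 + 35 = 155
  N = 214 − 6·68 − 4·155 = -814
  R = 139 + 5·68 + 6·155 − (-814) = 2223
Change in R: 2223 − 1873 = 350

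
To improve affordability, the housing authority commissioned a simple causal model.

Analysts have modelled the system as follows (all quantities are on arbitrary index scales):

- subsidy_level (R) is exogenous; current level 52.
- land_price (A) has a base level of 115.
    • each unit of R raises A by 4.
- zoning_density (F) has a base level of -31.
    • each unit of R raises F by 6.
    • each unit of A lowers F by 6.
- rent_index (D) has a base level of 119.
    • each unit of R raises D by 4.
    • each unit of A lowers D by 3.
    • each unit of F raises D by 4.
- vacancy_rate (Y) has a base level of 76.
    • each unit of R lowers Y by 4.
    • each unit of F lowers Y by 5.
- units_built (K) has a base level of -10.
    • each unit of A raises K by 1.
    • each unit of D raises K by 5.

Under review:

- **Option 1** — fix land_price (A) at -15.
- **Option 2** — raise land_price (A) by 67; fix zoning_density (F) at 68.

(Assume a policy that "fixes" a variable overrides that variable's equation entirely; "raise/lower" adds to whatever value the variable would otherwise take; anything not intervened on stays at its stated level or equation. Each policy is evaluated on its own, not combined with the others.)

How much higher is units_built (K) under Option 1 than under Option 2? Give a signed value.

Option 1 (A := -15):
  R = 52
  A = -15
  F = -31 + 6·52 − 6·(-15) = 371
  D = 119 + 4·52 − 3·(-15) + 4·371 = 1856
  K = -10 + (-15) + 5·1856 = 9255
Option 2 (A + 67, F := 68):
  R = 52
  A = 115 + 4·52 (+67 from intervention) = 390
  F = 68
  D = 119 + 4·52 − 3·390 + 4·68 = -571
  K = -10 + 390 + 5·(-571) = -2475
K: 9255 − (-2475) = 11730

11730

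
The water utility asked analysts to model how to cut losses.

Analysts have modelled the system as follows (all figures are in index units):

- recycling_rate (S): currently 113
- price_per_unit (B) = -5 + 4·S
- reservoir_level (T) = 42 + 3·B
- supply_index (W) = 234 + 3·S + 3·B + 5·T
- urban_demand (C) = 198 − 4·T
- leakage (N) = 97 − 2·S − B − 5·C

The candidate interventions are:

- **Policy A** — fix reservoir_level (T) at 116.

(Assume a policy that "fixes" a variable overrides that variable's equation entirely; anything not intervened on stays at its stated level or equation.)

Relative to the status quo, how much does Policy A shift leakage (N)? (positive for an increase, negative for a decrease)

-25340

Baseline:
  S = 113
  B = -5 + 4·113 = 447
  T = 42 + 3·447 = 1383
  C = 198 − 4·1383 = -5334
  N = 97 − 2·113 − 447 − 5·(-5334) = 26094
Policy A (T := 116):
  S = 113
  B = -5 + 4·113 = 447
  T = 116
  C = 198 − 4·116 = -266
  N = 97 − 2·113 − 447 − 5·(-266) = 754
Change in N: 754 − 26094 = -25340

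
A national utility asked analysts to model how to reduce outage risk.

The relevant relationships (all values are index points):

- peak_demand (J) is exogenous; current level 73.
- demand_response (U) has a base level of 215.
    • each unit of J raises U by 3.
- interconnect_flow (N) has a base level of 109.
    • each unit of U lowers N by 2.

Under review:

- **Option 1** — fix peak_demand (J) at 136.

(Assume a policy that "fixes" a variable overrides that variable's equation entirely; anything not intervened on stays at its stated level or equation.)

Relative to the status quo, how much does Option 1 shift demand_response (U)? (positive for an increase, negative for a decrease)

Baseline:
  J = 73
  U = 215 + 3·73 = 434
Option 1 (J := 136):
  J = 136
  U = 215 + 3·136 = 623
Change in U: 623 − 434 = 189

189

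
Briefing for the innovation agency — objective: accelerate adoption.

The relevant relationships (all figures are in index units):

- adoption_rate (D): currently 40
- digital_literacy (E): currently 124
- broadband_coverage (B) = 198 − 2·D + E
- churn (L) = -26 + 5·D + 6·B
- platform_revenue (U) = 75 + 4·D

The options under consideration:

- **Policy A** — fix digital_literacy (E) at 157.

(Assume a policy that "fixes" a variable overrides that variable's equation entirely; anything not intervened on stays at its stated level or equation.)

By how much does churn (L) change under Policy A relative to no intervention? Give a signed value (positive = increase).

198

Baseline:
  D = 40
  E = 124
  B = 198 − 2·40 + 124 = 242
  L = -26 + 5·40 + 6·242 = 1626
Policy A (E := 157):
  D = 40
  E = 157
  B = 198 − 2·40 + 157 = 275
  L = -26 + 5·40 + 6·275 = 1824
Change in L: 1824 − 1626 = 198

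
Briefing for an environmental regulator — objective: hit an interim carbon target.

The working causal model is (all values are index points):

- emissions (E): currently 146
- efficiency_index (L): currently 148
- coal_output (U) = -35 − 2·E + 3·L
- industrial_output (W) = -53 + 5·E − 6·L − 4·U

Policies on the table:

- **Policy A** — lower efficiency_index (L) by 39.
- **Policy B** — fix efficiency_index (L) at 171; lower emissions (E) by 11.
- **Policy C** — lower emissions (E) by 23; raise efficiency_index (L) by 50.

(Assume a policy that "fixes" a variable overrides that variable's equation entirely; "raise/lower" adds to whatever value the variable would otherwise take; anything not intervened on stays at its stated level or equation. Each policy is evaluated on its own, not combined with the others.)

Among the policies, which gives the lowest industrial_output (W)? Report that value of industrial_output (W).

Policy A (L − 39):
  E = 146
  L = 148 − 39 = 109
  U = -35 − 2·146 + 3·109 = 0
  W = -53 + 5·146 − 6·109 − 4·0 = 23
Policy B (L := 171, E − 11):
  E = 146 − 11 = 135
  L = 171
  U = -35 − 2·135 + 3·171 = 208
  W = -53 + 5·135 − 6·171 − 4·208 = -1236
Policy C (E − 23, L + 50):
  E = 146 − 23 = 123
  L = 148 + 50 = 198
  U = -35 − 2·123 + 3·198 = 313
  W = -53 + 5·123 − 6·198 − 4·313 = -1878
Comparing — Policy A: W=23, Policy B: W=-1236, Policy C: W=-1878. Lowest is -1878 (Policy C).

-1878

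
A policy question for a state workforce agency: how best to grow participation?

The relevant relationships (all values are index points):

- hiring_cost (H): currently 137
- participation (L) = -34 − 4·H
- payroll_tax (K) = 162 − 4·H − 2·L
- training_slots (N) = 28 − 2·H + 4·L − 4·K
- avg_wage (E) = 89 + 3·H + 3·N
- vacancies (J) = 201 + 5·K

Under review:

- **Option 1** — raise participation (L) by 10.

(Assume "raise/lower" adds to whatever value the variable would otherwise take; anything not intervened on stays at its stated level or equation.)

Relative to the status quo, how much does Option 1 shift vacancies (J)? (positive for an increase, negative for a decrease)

Baseline:
  H = 137
  L = -34 − 4·137 = -582
  K = 162 − 4·137 − 2·(-582) = 778
  J = 201 + 5·778 = 4091
Option 1 (L + 10):
  H = 137
  L = -34 − 4·137 (+10 from intervention) = -572
  K = 162 − 4·137 − 2·(-572) = 758
  J = 201 + 5·758 = 3991
Change in J: 3991 − 4091 = -100

-100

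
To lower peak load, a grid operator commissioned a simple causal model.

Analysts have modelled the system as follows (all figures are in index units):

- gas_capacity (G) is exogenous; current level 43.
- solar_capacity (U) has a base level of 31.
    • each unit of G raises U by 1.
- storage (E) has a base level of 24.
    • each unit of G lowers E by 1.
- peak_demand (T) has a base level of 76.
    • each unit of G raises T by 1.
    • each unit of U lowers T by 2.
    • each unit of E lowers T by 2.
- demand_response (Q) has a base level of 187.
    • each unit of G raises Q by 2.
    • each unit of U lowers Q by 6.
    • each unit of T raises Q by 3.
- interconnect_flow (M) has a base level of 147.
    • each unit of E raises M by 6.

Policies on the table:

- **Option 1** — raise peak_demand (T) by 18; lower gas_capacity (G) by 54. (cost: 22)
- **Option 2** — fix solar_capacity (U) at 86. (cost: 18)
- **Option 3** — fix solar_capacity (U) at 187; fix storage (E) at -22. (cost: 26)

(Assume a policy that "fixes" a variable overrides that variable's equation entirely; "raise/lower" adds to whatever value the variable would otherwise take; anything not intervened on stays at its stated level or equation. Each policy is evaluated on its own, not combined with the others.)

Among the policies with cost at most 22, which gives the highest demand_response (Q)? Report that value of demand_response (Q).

Option 1 (T + 18, G − 54):
  G = 43 − 54 = -11
  U = 31 + (-11) = 20
  E = 24 − (-11) = 35
  T = 76 + (-11) − 2·20 − 2·35 (+18 from intervention) = -27
  Q = 187 + 2·(-11) − 6·20 + 3·(-27) = -36
Option 2 (U := 86):
  G = 43
  U = 86
  E = 24 − 43 = -19
  T = 76 + 43 − 2·86 − 2·(-19) = -15
  Q = 187 + 2·43 − 6·86 + 3·(-15) = -288
Comparing — Option 1: Q=-36, Option 2: Q=-288. Highest is -36 (Option 1).

-36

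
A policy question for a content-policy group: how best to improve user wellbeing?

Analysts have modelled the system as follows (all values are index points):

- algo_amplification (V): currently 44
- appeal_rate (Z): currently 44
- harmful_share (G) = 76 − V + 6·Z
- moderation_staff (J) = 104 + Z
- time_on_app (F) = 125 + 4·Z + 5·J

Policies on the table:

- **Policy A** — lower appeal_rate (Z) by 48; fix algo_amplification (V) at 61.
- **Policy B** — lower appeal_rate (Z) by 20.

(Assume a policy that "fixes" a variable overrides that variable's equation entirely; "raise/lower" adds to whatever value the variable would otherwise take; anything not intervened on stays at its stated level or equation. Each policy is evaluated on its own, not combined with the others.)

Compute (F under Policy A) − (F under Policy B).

Policy A (Z − 48, V := 61):
  Z = 44 − 48 = -4
  J = 104 + (-4) = 100
  F = 125 + 4·(-4) + 5·100 = 609
Policy B (Z − 20):
  Z = 44 − 20 = 24
  J = 104 + 24 = 128
  F = 125 + 4·24 + 5·128 = 861
F: 609 − 861 = -252

-252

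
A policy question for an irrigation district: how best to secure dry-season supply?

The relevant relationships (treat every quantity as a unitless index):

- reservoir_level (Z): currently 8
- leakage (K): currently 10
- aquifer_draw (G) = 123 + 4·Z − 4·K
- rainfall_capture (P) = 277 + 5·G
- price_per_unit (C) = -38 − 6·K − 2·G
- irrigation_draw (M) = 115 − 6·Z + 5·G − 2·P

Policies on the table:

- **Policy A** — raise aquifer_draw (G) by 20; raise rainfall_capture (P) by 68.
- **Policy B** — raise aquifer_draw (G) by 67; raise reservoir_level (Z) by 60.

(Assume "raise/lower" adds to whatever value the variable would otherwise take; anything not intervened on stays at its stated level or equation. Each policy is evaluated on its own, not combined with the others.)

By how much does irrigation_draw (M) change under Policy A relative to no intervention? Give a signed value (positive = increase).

Baseline:
  Z = 8
  K = 10
  G = 123 + 4·8 − 4·10 = 115
  P = 277 + 5·115 = 852
  M = 115 − 6·8 + 5·115 − 2·852 = -1062
Policy A (G + 20, P + 68):
  Z = 8
  K = 10
  G = 123 + 4·8 − 4·10 (+20 from intervention) = 135
  P = 277 + 5·135 (+68 from intervention) = 1020
  M = 115 − 6·8 + 5·135 − 2·1020 = -1298
Change in M: -1298 − (-1062) = -236

-236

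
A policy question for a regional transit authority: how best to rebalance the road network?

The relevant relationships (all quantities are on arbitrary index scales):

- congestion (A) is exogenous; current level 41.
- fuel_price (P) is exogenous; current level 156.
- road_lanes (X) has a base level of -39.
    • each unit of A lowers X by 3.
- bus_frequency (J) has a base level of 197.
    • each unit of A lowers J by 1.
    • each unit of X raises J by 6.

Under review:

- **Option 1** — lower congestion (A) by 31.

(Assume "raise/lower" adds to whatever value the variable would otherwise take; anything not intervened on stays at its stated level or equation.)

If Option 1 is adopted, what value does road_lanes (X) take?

Option 1 (A − 31):
  A = 41 − 31 = 10
  X = -39 − 3·10 = -69

-69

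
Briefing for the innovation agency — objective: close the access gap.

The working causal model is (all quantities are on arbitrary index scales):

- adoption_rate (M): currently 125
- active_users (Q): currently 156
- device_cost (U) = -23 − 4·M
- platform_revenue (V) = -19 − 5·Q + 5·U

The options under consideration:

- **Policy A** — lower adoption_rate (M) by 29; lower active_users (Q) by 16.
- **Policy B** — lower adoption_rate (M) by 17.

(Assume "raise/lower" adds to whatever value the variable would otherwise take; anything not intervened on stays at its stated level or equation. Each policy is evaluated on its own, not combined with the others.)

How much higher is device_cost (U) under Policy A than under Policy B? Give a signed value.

Policy A (M − 29, Q − 16):
  M = 125 − 29 = 96
  U = -23 − 4·96 = -407
Policy B (M − 17):
  M = 125 − 17 = 108
  U = -23 − 4·108 = -455
U: -407 − (-455) = 48

48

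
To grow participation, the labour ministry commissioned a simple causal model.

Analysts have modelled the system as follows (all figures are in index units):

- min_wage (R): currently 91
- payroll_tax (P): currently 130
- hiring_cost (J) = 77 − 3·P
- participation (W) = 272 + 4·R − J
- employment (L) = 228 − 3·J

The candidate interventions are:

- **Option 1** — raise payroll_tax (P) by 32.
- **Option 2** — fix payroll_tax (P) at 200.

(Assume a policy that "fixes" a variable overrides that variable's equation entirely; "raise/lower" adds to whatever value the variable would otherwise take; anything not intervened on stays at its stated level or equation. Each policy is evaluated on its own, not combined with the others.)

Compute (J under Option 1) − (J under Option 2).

Option 1 (P + 32):
  P = 130 + 32 = 162
  J = 77 − 3·162 = -409
Option 2 (P := 200):
  P = 200
  J = 77 − 3·200 = -523
J: -409 − (-523) = 114

114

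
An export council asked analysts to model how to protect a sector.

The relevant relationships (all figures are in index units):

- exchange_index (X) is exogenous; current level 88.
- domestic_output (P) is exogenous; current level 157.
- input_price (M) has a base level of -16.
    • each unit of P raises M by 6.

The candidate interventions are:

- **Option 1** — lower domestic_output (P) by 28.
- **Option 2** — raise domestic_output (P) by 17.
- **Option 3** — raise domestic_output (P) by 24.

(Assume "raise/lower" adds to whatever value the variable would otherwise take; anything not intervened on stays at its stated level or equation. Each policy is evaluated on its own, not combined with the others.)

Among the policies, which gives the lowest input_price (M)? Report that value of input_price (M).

Option 1 (P − 28):
  P = 157 − 28 = 129
  M = -16 + 6·129 = 758
Option 2 (P + 17):
  P = 157 + 17 = 174
  M = -16 + 6·174 = 1028
Option 3 (P + 24):
  P = 157 + 24 = 181
  M = -16 + 6·181 = 1070
Comparing — Option 1: M=758, Option 2: M=1028, Option 3: M=1070. Lowest is 758 (Option 1).

758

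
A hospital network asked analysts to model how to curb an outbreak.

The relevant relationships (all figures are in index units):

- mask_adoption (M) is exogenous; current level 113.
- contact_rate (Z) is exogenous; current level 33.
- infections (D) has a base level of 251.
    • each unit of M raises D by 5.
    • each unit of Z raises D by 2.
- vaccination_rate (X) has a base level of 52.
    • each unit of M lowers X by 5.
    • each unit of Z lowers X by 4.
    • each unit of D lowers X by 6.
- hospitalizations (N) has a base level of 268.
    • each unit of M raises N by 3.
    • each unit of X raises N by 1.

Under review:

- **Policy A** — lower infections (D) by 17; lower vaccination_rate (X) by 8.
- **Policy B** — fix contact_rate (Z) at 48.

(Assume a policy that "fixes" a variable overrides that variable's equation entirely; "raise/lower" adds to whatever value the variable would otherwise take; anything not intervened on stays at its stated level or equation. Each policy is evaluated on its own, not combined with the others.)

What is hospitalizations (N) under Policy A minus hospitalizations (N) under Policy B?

334

Policy A (D − 17, X − 8):
  M = 113
  Z = 33
  D = 251 + 5·113 + 2·33 (−17 from intervention) = 865
  X = 52 − 5·113 − 4·33 − 6·865 (−8 from intervention) = -5843
  N = 268 + 3·113 + (-5843) = -5236
Policy B (Z := 48):
  M = 113
  Z = 48
  D = 251 + 5·113 + 2·48 = 912
  X = 52 − 5·113 − 4·48 − 6·912 = -6177
  N = 268 + 3·113 + (-6177) = -5570
N: -5236 − (-5570) = 334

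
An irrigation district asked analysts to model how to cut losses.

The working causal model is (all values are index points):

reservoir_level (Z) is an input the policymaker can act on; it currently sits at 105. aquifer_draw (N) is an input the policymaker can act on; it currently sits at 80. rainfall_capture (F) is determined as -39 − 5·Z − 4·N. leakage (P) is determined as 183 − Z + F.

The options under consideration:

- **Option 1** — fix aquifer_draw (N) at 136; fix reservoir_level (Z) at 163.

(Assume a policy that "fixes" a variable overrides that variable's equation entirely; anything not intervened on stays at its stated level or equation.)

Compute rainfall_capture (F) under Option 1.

Option 1 (N := 136, Z := 163):
  Z = 163
  N = 136
  F = -39 − 5·163 − 4·136 = -1398

-1398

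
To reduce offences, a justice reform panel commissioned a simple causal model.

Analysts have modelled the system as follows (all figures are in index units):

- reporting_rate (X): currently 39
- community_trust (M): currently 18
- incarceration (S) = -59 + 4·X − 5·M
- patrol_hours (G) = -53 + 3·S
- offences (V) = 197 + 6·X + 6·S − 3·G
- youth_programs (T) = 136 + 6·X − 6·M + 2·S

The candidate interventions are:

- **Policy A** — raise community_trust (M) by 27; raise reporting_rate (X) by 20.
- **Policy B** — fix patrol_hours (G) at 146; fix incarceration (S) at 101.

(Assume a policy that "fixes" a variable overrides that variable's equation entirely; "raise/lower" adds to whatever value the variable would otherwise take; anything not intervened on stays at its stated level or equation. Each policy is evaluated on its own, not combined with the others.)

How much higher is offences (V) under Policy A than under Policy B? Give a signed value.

255

Policy A (M + 27, X + 20):
  X = 39 + 20 = 59
  M = 18 + 27 = 45
  S = -59 + 4·59 − 5·45 = -48
  G = -53 + 3·(-48) = -197
  V = 197 + 6·59 + 6·(-48) − 3·(-197) = 854
Policy B (G := 146, S := 101):
  X = 39
  M = 18
  S = 101
  G = 146
  V = 197 + 6·39 + 6·101 − 3·146 = 599
V: 854 − 599 = 255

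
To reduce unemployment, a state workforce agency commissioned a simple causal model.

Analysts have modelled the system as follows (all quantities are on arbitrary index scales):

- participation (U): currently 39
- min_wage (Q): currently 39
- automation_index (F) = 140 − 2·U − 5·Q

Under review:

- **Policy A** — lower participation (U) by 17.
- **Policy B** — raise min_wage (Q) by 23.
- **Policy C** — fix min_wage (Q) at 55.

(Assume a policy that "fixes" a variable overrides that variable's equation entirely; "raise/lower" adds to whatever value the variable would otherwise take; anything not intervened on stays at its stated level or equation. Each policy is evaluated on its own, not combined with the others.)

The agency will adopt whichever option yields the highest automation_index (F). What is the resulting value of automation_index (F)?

Policy A (U − 17):
  U = 39 − 17 = 22
  Q = 39
  F = 140 − 2·22 − 5·39 = -99
Policy B (Q + 23):
  U = 39
  Q = 39 + 23 = 62
  F = 140 − 2·39 − 5·62 = -248
Policy C (Q := 55):
  U = 39
  Q = 55
  F = 140 − 2·39 − 5·55 = -213
Comparing — Policy A: F=-99, Policy B: F=-248, Policy C: F=-213. Highest is -99 (Policy A).

-99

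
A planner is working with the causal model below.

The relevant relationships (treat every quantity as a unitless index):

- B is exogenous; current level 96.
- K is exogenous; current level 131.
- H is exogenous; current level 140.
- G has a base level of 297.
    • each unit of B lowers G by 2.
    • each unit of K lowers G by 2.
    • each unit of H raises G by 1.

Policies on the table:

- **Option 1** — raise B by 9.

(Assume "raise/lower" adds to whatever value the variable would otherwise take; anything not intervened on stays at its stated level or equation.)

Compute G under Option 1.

Option 1 (B + 9):
  B = 96 + 9 = 105
  K = 131
  H = 140
  G = 297 − 2·105 − 2·131 + 140 = -35

-35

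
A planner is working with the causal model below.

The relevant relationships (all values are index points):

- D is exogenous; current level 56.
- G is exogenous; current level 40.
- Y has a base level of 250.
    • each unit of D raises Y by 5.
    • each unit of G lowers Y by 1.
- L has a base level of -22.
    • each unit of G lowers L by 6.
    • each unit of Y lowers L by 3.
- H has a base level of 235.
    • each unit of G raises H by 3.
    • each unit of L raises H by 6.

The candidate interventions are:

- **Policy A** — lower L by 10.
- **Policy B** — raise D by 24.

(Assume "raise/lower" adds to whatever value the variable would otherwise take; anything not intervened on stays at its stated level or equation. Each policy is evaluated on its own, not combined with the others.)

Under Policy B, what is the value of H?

-12197

Policy B (D + 24):
  D = 56 + 24 = 80
  G = 40
  Y = 250 + 5·80 − 40 = 610
  L = -22 − 6·40 − 3·610 = -2092
  H = 235 + 3·40 + 6·(-2092) = -12197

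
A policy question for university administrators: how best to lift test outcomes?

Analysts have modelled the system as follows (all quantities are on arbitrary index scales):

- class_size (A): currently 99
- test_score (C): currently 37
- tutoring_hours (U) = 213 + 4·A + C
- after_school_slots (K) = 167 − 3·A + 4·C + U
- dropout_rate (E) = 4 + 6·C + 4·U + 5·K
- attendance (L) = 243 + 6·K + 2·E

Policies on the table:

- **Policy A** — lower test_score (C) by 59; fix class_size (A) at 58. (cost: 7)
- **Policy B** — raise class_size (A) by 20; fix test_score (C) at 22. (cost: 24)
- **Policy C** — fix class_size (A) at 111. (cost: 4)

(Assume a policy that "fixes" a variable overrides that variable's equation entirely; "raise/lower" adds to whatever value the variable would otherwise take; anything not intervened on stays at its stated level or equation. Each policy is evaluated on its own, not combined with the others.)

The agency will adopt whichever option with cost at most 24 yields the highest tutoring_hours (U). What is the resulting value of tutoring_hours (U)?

Policy A (C − 59, A := 58):
  A = 58
  C = 37 − 59 = -22
  U = 213 + 4·58 + (-22) = 423
Policy B (A + 20, C := 22):
  A = 99 + 20 = 119
  C = 22
  U = 213 + 4·119 + 22 = 711
Policy C (A := 111):
  A = 111
  C = 37
  U = 213 + 4·111 + 37 = 694
Comparing — Policy A: U=423, Policy B: U=711, Policy C: U=694. Highest is 711 (Policy B).

711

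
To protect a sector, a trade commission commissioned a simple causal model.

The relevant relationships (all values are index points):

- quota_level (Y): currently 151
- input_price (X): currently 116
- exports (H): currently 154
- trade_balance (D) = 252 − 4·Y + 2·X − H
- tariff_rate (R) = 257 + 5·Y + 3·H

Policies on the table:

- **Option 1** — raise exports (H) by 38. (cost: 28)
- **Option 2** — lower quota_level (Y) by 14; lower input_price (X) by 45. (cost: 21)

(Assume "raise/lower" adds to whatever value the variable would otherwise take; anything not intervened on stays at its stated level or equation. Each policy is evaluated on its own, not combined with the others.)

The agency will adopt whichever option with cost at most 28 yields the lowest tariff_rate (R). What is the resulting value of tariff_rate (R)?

Option 1 (H + 38):
  Y = 151
  H = 154 + 38 = 192
  R = 257 + 5·151 + 3·192 = 1588
Option 2 (Y − 14, X − 45):
  Y = 151 − 14 = 137
  H = 154
  R = 257 + 5·137 + 3·154 = 1404
Comparing — Option 1: R=1588, Option 2: R=1404. Lowest is 1404 (Option 2).

1404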